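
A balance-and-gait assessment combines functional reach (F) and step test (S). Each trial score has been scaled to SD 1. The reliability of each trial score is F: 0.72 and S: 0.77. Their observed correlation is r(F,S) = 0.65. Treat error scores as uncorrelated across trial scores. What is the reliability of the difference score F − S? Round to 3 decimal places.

Var(F−S) = 1 + 1 − 2·0.65 = 2 − 1.3 = 0.7.
With uncorrelated errors the cross-covariances are all true-score covariance, so they carry over unchanged; only the diagonal terms shrink to ρᵢσᵢ².
True-score variance = [0.72 + 0.77] − 1.3 = 1.49 − 1.3 = 0.19.
Reliability = 0.19 / 0.7 = 0.271.

0.271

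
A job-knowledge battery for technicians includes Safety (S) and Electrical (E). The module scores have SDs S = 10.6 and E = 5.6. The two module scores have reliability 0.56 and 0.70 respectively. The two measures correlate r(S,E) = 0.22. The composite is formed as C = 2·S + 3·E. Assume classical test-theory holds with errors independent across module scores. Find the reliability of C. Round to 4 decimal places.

0.6821

Var(C) = 2²·10.6² + 3²·5.6² + 2·[6·10.6·5.6·0.22] = 731.68 + 156.71 = 888.39.
Because errors are independent across components, Cov(Tᵢ,Tⱼ) = Cov(Xᵢ,Xⱼ); the off-diagonal part of the true-score variance is the same as above.
True-score variance = [2²·10.6²·0.56 + 3²·5.6²·0.70] + 156.71 = 449.254 + 156.71 = 605.965.
Reliability = 605.965 / 888.39 = 0.6821.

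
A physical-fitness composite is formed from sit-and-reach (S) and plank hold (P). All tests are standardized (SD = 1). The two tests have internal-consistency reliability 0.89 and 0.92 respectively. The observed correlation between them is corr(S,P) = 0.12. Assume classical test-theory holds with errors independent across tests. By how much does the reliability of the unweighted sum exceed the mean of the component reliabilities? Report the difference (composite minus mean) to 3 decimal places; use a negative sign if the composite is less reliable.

Var(sum) = 2 + 0.24 = 2.24; true-score variance = 1.81 + 0.24 = 2.05; composite reliability = 0.9152.
Mean component reliability = 0.9050.
Difference = 0.9152 − 0.9050 = 0.010.

0.010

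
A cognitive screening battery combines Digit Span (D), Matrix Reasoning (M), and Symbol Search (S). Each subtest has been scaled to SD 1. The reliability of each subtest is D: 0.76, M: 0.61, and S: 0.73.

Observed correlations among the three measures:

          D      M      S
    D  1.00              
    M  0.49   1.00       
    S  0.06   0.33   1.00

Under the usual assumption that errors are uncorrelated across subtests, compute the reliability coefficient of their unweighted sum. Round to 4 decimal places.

0.8109

Var(D+M+S) = 3 + 2·[0.49 + 0.06 + 0.33] = 3 + 1.76 = 4.76.
Under uncorrelated errors the observed covariances equal the true-score covariances, so only the own-variance terms attenuate.
True-score variance = [0.76 + 0.61 + 0.73] + 1.76 = 2.1 + 1.76 = 3.86.
Reliability = 3.86 / 4.76 = 0.8109.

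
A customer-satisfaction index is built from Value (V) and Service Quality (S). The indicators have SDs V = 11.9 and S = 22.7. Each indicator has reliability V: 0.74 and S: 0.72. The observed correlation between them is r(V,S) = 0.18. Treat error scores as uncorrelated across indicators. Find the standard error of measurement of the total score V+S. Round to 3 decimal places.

13.457

Var(total) = 656.9 + 97.2468 = 754.147.
True-score variance = 475.8 + 97.2468 = 573.047, so reliability = 0.7599.
Error variance = 754.147 − 573.047 = 181.1; SEM = √181.1 = 13.457.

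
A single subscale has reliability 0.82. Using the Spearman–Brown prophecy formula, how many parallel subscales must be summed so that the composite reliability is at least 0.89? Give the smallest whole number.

k ≥ ρ*(1−ρ₁)/(ρ₁(1−ρ*)) = 0.89·0.18 / (0.82·0.11) = 1.776.
Smallest integer k = 2.

2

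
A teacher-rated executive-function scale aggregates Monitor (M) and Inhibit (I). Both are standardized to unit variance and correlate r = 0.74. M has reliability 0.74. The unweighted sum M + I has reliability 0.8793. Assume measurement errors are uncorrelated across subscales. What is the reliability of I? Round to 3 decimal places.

0.840

Var(M+I) = 2 + 2·0.74 = 3.480.
True-score variance = ρ_M + ρ_I + 2·0.74, so 0.8793 = (0.74 + ρ_I + 1.48) / 3.480.
ρ_I = 0.8793·3.480 − 0.74 − 1.48 = 0.840.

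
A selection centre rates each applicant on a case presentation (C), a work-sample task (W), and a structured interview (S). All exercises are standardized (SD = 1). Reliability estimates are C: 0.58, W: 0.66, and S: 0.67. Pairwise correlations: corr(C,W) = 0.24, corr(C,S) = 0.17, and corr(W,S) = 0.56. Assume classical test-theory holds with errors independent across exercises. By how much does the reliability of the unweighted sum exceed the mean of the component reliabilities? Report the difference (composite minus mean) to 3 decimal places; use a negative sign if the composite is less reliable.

0.143

Var(sum) = 3 + 1.94 = 4.94; true-score variance = 1.91 + 1.94 = 3.85; composite reliability = 0.7794.
Mean component reliability = 0.6367.
Difference = 0.7794 − 0.6367 = 0.143.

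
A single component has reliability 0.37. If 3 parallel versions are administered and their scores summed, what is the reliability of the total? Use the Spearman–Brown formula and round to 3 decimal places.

0.638

ρ_k = kρ / (1 + (k−1)ρ) = 3·0.37 / (1 + 2·0.37) = 1.110 / 1.740 = 0.638.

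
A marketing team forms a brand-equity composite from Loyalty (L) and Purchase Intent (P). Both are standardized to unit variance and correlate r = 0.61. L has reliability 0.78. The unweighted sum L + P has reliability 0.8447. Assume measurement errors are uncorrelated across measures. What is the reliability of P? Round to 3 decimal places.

0.720

Var(L+P) = 2 + 2·0.61 = 3.220.
True-score variance = ρ_L + ρ_P + 2·0.61, so 0.8447 = (0.78 + ρ_P + 1.22) / 3.220.
ρ_P = 0.8447·3.220 − 0.78 − 1.22 = 0.720.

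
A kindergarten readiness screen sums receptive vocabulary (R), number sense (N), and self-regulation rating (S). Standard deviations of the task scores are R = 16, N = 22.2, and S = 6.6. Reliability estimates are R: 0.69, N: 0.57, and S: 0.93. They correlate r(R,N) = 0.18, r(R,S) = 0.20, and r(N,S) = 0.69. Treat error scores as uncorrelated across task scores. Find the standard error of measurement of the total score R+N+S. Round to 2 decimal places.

Var(total) = 792.4 + 372.31 = 1164.71.
True-score variance = 498.07 + 372.31 = 870.379, so reliability = 0.7473.
Error variance = 1164.71 − 870.379 = 294.33; SEM = √294.33 = 17.16.

17.16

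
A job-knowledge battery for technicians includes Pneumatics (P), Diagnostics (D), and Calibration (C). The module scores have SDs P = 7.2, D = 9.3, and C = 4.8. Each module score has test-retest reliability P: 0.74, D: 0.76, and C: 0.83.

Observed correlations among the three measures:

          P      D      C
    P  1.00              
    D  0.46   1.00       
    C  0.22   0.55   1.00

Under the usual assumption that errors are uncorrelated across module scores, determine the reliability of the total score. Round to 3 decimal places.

0.867

Var(P+D+C) = 7.2² + 9.3² + 4.8² + 2·[7.2·9.3·0.46 + 7.2·4.8·0.22 + 9.3·4.8·0.55] = 161.37 + 125.914 = 287.284.
Because errors are independent across components, Cov(Tᵢ,Tⱼ) = Cov(Xᵢ,Xⱼ); the off-diagonal part of the true-score variance is the same as above.
True-score variance = [7.2²·0.74 + 9.3²·0.76 + 4.8²·0.83] + 125.914 = 123.217 + 125.914 = 249.131.
Reliability = 249.131 / 287.284 = 0.867.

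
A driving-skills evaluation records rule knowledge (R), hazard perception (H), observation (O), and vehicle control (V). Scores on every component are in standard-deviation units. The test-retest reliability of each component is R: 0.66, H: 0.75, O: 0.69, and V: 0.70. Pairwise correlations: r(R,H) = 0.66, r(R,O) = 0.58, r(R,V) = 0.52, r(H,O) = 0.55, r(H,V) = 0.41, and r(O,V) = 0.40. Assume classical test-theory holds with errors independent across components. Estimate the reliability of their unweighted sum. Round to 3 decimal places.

Var(R+H+O+V) = 4 + 2·[0.66 + 0.58 + 0.52 + 0.55 + 0.41 + 0.40] = 4 + 6.24 = 10.24.
Under uncorrelated errors the observed covariances equal the true-score covariances, so only the own-variance terms attenuate.
True-score variance = [0.66 + 0.75 + 0.69 + 0.70] + 6.24 = 2.8 + 6.24 = 9.04.
Reliability = 9.04 / 10.24 = 0.883.

0.883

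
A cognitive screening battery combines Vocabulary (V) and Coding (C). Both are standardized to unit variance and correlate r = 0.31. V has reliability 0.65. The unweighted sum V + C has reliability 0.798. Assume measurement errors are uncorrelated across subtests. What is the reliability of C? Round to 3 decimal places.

0.821

Var(V+C) = 2 + 2·0.31 = 2.620.
True-score variance = ρ_V + ρ_C + 2·0.31, so 0.798 = (0.65 + ρ_C + 0.62) / 2.620.
ρ_C = 0.798·2.620 − 0.65 − 0.62 = 0.821.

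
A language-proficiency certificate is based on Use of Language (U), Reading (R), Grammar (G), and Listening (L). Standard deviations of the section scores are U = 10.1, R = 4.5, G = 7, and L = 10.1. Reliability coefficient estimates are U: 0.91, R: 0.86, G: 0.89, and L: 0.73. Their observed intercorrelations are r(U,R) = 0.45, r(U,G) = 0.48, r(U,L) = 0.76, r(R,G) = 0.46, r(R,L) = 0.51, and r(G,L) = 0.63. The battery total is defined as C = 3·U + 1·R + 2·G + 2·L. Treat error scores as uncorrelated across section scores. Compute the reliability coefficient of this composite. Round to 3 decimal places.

Var(C) = 3²·10.1² + 4.5² + 2²·7² + 2²·10.1² + 2·[3·10.1·4.5·0.45 + 6·10.1·7·0.48 + 6·10.1·10.1·0.76 + 2·4.5·7·0.46 + 2·4.5·10.1·0.51 + 4·7·10.1·0.63] = 1542.38 + 1967.28 = 3509.66.
Under uncorrelated errors the observed covariances equal the true-score covariances, so only the own-variance terms attenuate.
True-score variance = [3²·10.1²·0.91 + 4.5²·0.86 + 2²·7²·0.89 + 2²·10.1²·0.73] + 1967.28 = 1325.19 + 1967.28 = 3292.47.
Reliability = 3292.47 / 3509.66 = 0.938.

0.938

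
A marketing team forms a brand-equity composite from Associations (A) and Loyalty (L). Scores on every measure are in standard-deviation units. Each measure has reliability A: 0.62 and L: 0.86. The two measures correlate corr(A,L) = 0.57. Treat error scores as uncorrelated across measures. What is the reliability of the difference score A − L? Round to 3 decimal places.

0.395

Var(A−L) = 1 + 1 − 2·0.57 = 2 − 1.14 = 0.86.
Because errors are independent across components, Cov(Tᵢ,Tⱼ) = Cov(Xᵢ,Xⱼ); the off-diagonal part of the true-score variance is the same as above.
True-score variance = [0.62 + 0.86] − 1.14 = 1.48 − 1.14 = 0.34.
Reliability = 0.34 / 0.86 = 0.395.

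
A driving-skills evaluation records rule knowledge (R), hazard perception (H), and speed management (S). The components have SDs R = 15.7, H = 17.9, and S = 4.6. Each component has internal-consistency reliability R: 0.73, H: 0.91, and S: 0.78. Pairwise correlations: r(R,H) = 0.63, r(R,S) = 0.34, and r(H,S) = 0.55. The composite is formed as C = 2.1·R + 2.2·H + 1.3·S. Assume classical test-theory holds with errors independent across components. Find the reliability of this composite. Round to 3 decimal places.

0.906

Var(C) = 2.1²·15.7² + 2.2²·17.9² + 1.3²·4.6² + 2·[4.62·15.7·17.9·0.63 + 2.73·15.7·4.6·0.34 + 2.86·17.9·4.6·0.55] = 2673.57 + 2029.04 = 4702.61.
With uncorrelated errors the cross-covariances are all true-score covariance, so they carry over unchanged; only the diagonal terms shrink to ρᵢσᵢ².
True-score variance = [2.1²·15.7²·0.73 + 2.2²·17.9²·0.91 + 1.3²·4.6²·0.78] + 2029.04 = 2232.63 + 2029.04 = 4261.67.
Reliability = 4261.67 / 4702.61 = 0.906.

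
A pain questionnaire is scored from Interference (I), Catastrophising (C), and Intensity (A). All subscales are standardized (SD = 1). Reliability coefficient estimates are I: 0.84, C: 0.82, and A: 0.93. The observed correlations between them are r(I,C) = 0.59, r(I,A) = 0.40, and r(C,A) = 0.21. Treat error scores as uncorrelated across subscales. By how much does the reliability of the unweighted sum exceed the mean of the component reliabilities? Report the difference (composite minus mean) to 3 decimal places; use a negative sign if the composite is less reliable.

0.061

Var(sum) = 3 + 2.4 = 5.4; true-score variance = 2.59 + 2.4 = 4.99; composite reliability = 0.9241.
Mean component reliability = 0.8633.
Difference = 0.9241 − 0.8633 = 0.061.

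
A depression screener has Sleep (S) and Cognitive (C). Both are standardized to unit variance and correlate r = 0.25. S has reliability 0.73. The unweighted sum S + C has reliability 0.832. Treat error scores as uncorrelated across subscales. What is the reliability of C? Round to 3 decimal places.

Var(S+C) = 2 + 2·0.25 = 2.500.
True-score variance = ρ_S + ρ_C + 2·0.25, so 0.832 = (0.73 + ρ_C + 0.50) / 2.500.
ρ_C = 0.832·2.500 − 0.73 − 0.50 = 0.850.

0.850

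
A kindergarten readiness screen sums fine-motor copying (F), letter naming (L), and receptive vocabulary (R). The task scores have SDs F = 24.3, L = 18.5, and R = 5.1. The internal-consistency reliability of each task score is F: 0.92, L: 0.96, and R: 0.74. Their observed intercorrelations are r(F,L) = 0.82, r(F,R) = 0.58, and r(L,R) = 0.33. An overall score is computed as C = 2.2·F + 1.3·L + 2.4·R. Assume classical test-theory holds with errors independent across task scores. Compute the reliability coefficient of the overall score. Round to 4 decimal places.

Var(C) = 2.2²·24.3² + 1.3²·18.5² + 2.4²·5.1² + 2·[2.86·24.3·18.5·0.82 + 5.28·24.3·5.1·0.58 + 3.12·18.5·5.1·0.33] = 3586.19 + 3061.9 = 6648.09.
Under uncorrelated errors the observed covariances equal the true-score covariances, so only the own-variance terms attenuate.
True-score variance = [2.2²·24.3²·0.92 + 1.3²·18.5²·0.96 + 2.4²·5.1²·0.74] + 3061.9 = 3295.47 + 3061.9 = 6357.37.
Reliability = 6357.37 / 6648.09 = 0.9563.

0.9563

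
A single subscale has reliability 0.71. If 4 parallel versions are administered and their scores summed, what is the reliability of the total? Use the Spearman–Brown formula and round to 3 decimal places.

0.907

ρ_k = kρ / (1 + (k−1)ρ) = 4·0.71 / (1 + 3·0.71) = 2.840 / 3.130 = 0.907.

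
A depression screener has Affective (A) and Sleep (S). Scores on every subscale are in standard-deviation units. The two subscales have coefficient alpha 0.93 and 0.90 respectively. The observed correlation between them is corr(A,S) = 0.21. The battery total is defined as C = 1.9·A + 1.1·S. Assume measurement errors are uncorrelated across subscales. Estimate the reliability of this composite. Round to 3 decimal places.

0.934

Var(C) = 1.9² + 1.1² + 2·[2.09·0.21] = 4.82 + 0.8778 = 5.6978.
Under uncorrelated errors the observed covariances equal the true-score covariances, so only the own-variance terms attenuate.
True-score variance = [1.9²·0.93 + 1.1²·0.90] + 0.8778 = 4.4463 + 0.8778 = 5.3241.
Reliability = 5.3241 / 5.6978 = 0.934.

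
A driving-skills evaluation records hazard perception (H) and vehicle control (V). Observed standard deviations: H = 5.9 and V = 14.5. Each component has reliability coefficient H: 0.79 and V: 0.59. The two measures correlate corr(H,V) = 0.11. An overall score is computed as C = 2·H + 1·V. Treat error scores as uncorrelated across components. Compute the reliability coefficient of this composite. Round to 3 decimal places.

Var(C) = 2²·5.9² + 14.5² + 2·[2·5.9·14.5·0.11] = 349.49 + 37.642 = 387.132.
Under uncorrelated errors the observed covariances equal the true-score covariances, so only the own-variance terms attenuate.
True-score variance = [2²·5.9²·0.79 + 14.5²·0.59] + 37.642 = 234.047 + 37.642 = 271.689.
Reliability = 271.689 / 387.132 = 0.702.

0.702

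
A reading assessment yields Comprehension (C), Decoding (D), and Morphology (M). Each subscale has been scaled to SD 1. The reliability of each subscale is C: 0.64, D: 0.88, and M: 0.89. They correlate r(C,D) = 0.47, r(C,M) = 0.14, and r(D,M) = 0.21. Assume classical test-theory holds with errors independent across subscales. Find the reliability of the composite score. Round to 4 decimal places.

0.8728

Var(C+D+M) = 3 + 2·[0.47 + 0.14 + 0.21] = 3 + 1.64 = 4.64.
Because errors are independent across components, Cov(Tᵢ,Tⱼ) = Cov(Xᵢ,Xⱼ); the off-diagonal part of the true-score variance is the same as above.
True-score variance = [0.64 + 0.88 + 0.89] + 1.64 = 2.41 + 1.64 = 4.05.
Reliability = 4.05 / 4.64 = 0.8728.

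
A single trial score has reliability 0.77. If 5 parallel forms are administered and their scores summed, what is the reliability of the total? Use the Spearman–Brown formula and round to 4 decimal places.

0.9436

ρ_k = kρ / (1 + (k−1)ρ) = 5·0.77 / (1 + 4·0.77) = 3.850 / 4.080 = 0.9436.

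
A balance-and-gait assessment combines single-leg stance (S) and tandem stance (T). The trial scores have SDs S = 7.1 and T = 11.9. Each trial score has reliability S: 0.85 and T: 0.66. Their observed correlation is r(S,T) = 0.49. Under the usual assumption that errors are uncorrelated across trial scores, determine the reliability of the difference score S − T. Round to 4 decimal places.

0.4899

Var(S−T) = 7.1² + 11.9² − 2·7.1·11.9·0.49 = 192.02 − 82.8002 = 109.22.
Under uncorrelated errors the observed covariances equal the true-score covariances, so only the own-variance terms attenuate.
True-score variance = [7.1²·0.85 + 11.9²·0.66] − 82.8002 = 136.311 − 82.8002 = 53.5109.
Reliability = 53.5109 / 109.22 = 0.4899.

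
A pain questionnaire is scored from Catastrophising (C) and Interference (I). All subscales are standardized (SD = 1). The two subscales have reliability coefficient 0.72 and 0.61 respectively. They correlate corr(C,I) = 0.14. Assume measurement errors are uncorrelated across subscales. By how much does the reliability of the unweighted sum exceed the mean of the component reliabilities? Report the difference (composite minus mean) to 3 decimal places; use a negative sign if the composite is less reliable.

0.041

Var(sum) = 2 + 0.28 = 2.28; true-score variance = 1.33 + 0.28 = 1.61; composite reliability = 0.7061.
Mean component reliability = 0.6650.
Difference = 0.7061 − 0.6650 = 0.041.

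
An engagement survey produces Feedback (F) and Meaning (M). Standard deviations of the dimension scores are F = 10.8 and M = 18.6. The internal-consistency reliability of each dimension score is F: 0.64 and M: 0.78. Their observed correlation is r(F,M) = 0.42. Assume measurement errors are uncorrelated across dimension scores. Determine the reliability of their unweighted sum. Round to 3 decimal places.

0.813

Var(F+M) = 10.8² + 18.6² + 2·[10.8·18.6·0.42] = 462.6 + 168.739 = 631.339.
Under uncorrelated errors the observed covariances equal the true-score covariances, so only the own-variance terms attenuate.
True-score variance = [10.8²·0.64 + 18.6²·0.78] + 168.739 = 344.498 + 168.739 = 513.238.
Reliability = 513.238 / 631.339 = 0.813.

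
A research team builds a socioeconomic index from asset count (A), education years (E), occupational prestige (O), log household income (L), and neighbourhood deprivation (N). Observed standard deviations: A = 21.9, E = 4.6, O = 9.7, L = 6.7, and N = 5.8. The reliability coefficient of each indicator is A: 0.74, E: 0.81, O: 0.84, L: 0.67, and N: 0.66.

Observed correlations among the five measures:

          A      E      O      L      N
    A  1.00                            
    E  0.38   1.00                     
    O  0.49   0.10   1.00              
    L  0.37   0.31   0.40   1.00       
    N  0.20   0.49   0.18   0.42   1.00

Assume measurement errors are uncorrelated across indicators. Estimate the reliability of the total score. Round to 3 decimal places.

Var(A+E+O+L+N) = 21.9² + 4.6² + 9.7² + 6.7² + 5.8² + 2·[21.9·4.6·0.38 + 21.9·9.7·0.49 + 21.9·6.7·0.37 + 21.9·5.8·0.20 + 4.6·9.7·0.10 + 4.6·6.7·0.31 + 4.6·5.8·0.49 + 9.7·6.7·0.40 + 9.7·5.8·0.18 + 6.7·5.8·0.42] = 673.39 + 603.199 = 1276.59.
Under uncorrelated errors the observed covariances equal the true-score covariances, so only the own-variance terms attenuate.
True-score variance = [21.9²·0.74 + 4.6²·0.81 + 9.7²·0.84 + 6.7²·0.67 + 5.8²·0.66] + 603.199 = 503.365 + 603.199 = 1106.56.
Reliability = 1106.56 / 1276.59 = 0.867.

0.867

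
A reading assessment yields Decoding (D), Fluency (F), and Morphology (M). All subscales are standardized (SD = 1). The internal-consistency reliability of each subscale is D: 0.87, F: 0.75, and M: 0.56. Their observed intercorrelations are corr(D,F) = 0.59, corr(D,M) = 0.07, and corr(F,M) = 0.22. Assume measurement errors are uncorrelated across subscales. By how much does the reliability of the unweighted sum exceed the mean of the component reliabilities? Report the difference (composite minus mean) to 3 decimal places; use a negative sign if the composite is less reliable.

Var(sum) = 3 + 1.76 = 4.76; true-score variance = 2.18 + 1.76 = 3.94; composite reliability = 0.8277.
Mean component reliability = 0.7267.
Difference = 0.8277 − 0.7267 = 0.101.

0.101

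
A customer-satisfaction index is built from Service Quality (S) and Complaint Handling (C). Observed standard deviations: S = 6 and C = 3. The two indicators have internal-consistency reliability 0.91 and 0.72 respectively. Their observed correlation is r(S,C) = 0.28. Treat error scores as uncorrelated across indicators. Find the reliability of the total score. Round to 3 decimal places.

Var(S+C) = 6² + 3² + 2·[6·3·0.28] = 45 + 10.08 = 55.08.
With uncorrelated errors the cross-covariances are all true-score covariance, so they carry over unchanged; only the diagonal terms shrink to ρᵢσᵢ².
True-score variance = [6²·0.91 + 3²·0.72] + 10.08 = 39.24 + 10.08 = 49.32.
Reliability = 49.32 / 55.08 = 0.895.

0.895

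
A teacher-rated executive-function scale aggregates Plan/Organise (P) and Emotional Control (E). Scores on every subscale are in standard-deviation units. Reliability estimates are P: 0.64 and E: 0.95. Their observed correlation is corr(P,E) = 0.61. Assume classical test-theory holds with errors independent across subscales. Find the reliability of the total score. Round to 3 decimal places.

Var(P+E) = 2 + 2·[0.61] = 2 + 1.22 = 3.22.
Because errors are independent across components, Cov(Tᵢ,Tⱼ) = Cov(Xᵢ,Xⱼ); the off-diagonal part of the true-score variance is the same as above.
True-score variance = [0.64 + 0.95] + 1.22 = 1.59 + 1.22 = 2.81.
Reliability = 2.81 / 3.22 = 0.873.

0.873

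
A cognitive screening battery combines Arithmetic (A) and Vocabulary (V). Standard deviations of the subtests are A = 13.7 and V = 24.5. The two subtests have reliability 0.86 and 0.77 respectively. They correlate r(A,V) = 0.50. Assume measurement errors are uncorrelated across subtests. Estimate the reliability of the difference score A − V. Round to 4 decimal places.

Var(A−V) = 13.7² + 24.5² − 2·13.7·24.5·0.50 = 787.94 − 335.65 = 452.29.
With uncorrelated errors the cross-covariances are all true-score covariance, so they carry over unchanged; only the diagonal terms shrink to ρᵢσᵢ².
True-score variance = [13.7²·0.86 + 24.5²·0.77] − 335.65 = 623.606 − 335.65 = 287.956.
Reliability = 287.956 / 452.29 = 0.6367.

0.6367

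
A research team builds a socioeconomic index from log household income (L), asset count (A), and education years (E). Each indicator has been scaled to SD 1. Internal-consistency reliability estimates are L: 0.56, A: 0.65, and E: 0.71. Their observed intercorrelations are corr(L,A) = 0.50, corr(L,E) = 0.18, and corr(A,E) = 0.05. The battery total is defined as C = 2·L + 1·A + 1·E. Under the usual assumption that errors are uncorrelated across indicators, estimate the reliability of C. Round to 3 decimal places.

0.728

Var(C) = 2² + 1 + 1 + 2·[2·0.50 + 2·0.18 + 0.05] = 6 + 2.82 = 8.82.
With uncorrelated errors the cross-covariances are all true-score covariance, so they carry over unchanged; only the diagonal terms shrink to ρᵢσᵢ².
True-score variance = [2²·0.56 + 0.65 + 0.71] + 2.82 = 3.6 + 2.82 = 6.42.
Reliability = 6.42 / 8.82 = 0.728.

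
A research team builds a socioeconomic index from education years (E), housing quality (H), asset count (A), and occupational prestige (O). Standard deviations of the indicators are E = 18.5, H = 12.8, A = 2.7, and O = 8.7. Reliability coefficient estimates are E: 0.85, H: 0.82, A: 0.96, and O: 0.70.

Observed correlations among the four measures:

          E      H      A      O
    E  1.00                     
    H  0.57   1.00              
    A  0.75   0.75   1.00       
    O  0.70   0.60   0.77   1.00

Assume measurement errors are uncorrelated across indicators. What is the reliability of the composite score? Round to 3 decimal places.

0.925

Var(E+H+A+O) = 18.5² + 12.8² + 2.7² + 8.7² + 2·[18.5·12.8·0.57 + 18.5·2.7·0.75 + 18.5·8.7·0.70 + 12.8·2.7·0.75 + 12.8·8.7·0.60 + 2.7·8.7·0.77] = 589.07 + 791.854 = 1380.92.
Because errors are independent across components, Cov(Tᵢ,Tⱼ) = Cov(Xᵢ,Xⱼ); the off-diagonal part of the true-score variance is the same as above.
True-score variance = [18.5²·0.85 + 12.8²·0.82 + 2.7²·0.96 + 8.7²·0.70] + 791.854 = 485.243 + 791.854 = 1277.1.
Reliability = 1277.1 / 1380.92 = 0.925.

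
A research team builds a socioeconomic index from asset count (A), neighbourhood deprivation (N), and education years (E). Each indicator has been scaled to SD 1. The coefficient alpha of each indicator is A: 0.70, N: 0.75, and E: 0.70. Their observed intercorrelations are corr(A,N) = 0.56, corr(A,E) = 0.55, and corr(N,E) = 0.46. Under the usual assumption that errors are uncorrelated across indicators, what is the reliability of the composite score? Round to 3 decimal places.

Var(A+N+E) = 3 + 2·[0.56 + 0.55 + 0.46] = 3 + 3.14 = 6.14.
With uncorrelated errors the cross-covariances are all true-score covariance, so they carry over unchanged; only the diagonal terms shrink to ρᵢσᵢ².
True-score variance = [0.70 + 0.75 + 0.70] + 3.14 = 2.15 + 3.14 = 5.29.
Reliability = 5.29 / 6.14 = 0.862.

0.862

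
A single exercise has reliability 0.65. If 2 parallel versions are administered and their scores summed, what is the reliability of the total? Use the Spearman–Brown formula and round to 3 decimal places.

ρ_k = kρ / (1 + (k−1)ρ) = 2·0.65 / (1 + 1·0.65) = 1.300 / 1.650 = 0.788.

0.788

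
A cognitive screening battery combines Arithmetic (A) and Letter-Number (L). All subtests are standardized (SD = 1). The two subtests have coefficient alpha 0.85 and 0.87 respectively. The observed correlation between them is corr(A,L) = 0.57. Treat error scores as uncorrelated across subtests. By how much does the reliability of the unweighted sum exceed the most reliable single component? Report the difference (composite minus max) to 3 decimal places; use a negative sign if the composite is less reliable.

0.041

Var(sum) = 2 + 1.14 = 3.14; true-score variance = 1.72 + 1.14 = 2.86; composite reliability = 0.9108.
Max component reliability = 0.8700.
Difference = 0.9108 − 0.8700 = 0.041.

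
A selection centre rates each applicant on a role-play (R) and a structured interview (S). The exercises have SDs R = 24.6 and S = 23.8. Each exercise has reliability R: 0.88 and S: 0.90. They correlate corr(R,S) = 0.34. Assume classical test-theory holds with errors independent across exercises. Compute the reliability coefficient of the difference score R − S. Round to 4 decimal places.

0.8329

Var(R−S) = 24.6² + 23.8² − 2·24.6·23.8·0.34 = 1171.6 − 398.126 = 773.474.
Because errors are independent across components, Cov(Tᵢ,Tⱼ) = Cov(Xᵢ,Xⱼ); the off-diagonal part of the true-score variance is the same as above.
True-score variance = [24.6²·0.88 + 23.8²·0.90] − 398.126 = 1042.34 − 398.126 = 644.21.
Reliability = 644.21 / 773.474 = 0.8329.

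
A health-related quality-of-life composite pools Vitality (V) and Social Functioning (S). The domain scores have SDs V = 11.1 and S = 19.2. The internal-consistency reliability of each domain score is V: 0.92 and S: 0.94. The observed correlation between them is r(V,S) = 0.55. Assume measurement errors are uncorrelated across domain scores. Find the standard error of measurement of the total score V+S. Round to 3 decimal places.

5.655

Var(total) = 491.85 + 234.432 = 726.282.
True-score variance = 459.875 + 234.432 = 694.307, so reliability = 0.9560.
Error variance = 726.282 − 694.307 = 31.9752; SEM = √31.9752 = 5.655.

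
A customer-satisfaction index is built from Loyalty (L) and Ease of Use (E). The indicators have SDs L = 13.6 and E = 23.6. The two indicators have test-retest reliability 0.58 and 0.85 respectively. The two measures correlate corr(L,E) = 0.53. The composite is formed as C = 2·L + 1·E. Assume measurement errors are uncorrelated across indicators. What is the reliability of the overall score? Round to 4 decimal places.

Var(C) = 2²·13.6² + 23.6² + 2·[2·13.6·23.6·0.53] = 1296.8 + 680.435 = 1977.24.
With uncorrelated errors the cross-covariances are all true-score covariance, so they carry over unchanged; only the diagonal terms shrink to ρᵢσᵢ².
True-score variance = [2²·13.6²·0.58 + 23.6²·0.85] + 680.435 = 902.523 + 680.435 = 1582.96.
Reliability = 1582.96 / 1977.24 = 0.8006.

0.8006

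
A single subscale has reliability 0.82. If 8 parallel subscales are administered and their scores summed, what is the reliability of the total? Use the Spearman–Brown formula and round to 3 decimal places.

ρ_k = kρ / (1 + (k−1)ρ) = 8·0.82 / (1 + 7·0.82) = 6.560 / 6.740 = 0.973.

0.973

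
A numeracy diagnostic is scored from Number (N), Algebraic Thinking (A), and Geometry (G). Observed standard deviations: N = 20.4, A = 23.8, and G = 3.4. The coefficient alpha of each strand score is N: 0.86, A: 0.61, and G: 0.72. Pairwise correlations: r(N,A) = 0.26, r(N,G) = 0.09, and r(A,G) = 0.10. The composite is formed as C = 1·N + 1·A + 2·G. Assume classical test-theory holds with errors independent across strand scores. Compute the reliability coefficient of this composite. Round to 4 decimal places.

Var(C) = 20.4² + 23.8² + 2²·3.4² + 2·[20.4·23.8·0.26 + 2·20.4·3.4·0.09 + 2·23.8·3.4·0.10] = 1028.84 + 309.808 = 1338.65.
With uncorrelated errors the cross-covariances are all true-score covariance, so they carry over unchanged; only the diagonal terms shrink to ρᵢσᵢ².
True-score variance = [20.4²·0.86 + 23.8²·0.61 + 2²·3.4²·0.72] + 309.808 = 736.719 + 309.808 = 1046.53.
Reliability = 1046.53 / 1338.65 = 0.7818.

0.7818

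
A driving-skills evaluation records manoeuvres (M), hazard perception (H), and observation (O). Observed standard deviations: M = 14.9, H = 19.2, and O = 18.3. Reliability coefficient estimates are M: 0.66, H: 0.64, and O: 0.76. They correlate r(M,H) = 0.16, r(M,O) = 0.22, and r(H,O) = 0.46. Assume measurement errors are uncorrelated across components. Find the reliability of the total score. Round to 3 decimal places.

0.802

Var(M+H+O) = 14.9² + 19.2² + 18.3² + 2·[14.9·19.2·0.16 + 14.9·18.3·0.22 + 19.2·18.3·0.46] = 925.54 + 534.772 = 1460.31.
With uncorrelated errors the cross-covariances are all true-score covariance, so they carry over unchanged; only the diagonal terms shrink to ρᵢσᵢ².
True-score variance = [14.9²·0.66 + 19.2²·0.64 + 18.3²·0.76] + 534.772 = 636.973 + 534.772 = 1171.74.
Reliability = 1171.74 / 1460.31 = 0.802.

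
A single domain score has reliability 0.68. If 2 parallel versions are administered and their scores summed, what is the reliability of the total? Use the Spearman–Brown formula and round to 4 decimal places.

0.8095

ρ_k = kρ / (1 + (k−1)ρ) = 2·0.68 / (1 + 1·0.68) = 1.360 / 1.680 = 0.8095.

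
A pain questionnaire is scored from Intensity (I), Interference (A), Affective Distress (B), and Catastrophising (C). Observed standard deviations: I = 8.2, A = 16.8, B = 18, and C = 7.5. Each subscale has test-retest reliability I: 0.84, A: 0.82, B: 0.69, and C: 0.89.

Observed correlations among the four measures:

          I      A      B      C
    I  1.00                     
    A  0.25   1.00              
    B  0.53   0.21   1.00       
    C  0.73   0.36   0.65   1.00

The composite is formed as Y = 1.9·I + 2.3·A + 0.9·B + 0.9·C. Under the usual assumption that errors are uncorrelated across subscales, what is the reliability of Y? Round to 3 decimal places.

Var(Y) = 1.9²·8.2² + 2.3²·16.8² + 0.9²·18² + 0.9²·7.5² + 2·[4.37·8.2·16.8·0.25 + 1.71·8.2·18·0.53 + 1.71·8.2·7.5·0.73 + 2.07·16.8·18·0.21 + 2.07·16.8·7.5·0.36 + 0.81·18·7.5·0.65] = 2043.79 + 1314.94 = 3358.73.
Under uncorrelated errors the observed covariances equal the true-score covariances, so only the own-variance terms attenuate.
True-score variance = [1.9²·8.2²·0.84 + 2.3²·16.8²·0.82 + 0.9²·18²·0.69 + 0.9²·7.5²·0.89] + 1314.94 = 1649.83 + 1314.94 = 2964.77.
Reliability = 2964.77 / 3358.73 = 0.883.

0.883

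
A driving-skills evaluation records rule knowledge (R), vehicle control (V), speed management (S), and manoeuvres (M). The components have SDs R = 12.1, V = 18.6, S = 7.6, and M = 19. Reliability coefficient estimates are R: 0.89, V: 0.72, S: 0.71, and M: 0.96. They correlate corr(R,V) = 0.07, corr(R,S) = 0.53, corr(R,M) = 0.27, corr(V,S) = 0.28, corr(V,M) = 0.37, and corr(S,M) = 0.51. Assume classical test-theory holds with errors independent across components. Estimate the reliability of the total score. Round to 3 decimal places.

Var(R+V+S+M) = 12.1² + 18.6² + 7.6² + 19² + 2·[12.1·18.6·0.07 + 12.1·7.6·0.53 + 12.1·19·0.27 + 18.6·7.6·0.28 + 18.6·19·0.37 + 7.6·19·0.51] = 911.13 + 741.098 = 1652.23.
With uncorrelated errors the cross-covariances are all true-score covariance, so they carry over unchanged; only the diagonal terms shrink to ρᵢσᵢ².
True-score variance = [12.1²·0.89 + 18.6²·0.72 + 7.6²·0.71 + 19²·0.96] + 741.098 = 766.966 + 741.098 = 1508.06.
Reliability = 1508.06 / 1652.23 = 0.913.

0.913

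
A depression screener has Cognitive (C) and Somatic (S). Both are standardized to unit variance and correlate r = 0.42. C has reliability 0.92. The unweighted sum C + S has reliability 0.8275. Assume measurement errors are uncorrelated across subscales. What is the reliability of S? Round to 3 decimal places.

0.590

Var(C+S) = 2 + 2·0.42 = 2.840.
True-score variance = ρ_C + ρ_S + 2·0.42, so 0.8275 = (0.92 + ρ_S + 0.84) / 2.840.
ρ_S = 0.8275·2.840 − 0.92 − 0.84 = 0.590.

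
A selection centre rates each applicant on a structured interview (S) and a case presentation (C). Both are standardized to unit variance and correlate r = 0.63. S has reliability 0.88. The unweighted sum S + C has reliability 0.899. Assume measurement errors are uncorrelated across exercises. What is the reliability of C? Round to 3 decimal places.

Var(S+C) = 2 + 2·0.63 = 3.260.
True-score variance = ρ_S + ρ_C + 2·0.63, so 0.899 = (0.88 + ρ_C + 1.26) / 3.260.
ρ_C = 0.899·3.260 − 0.88 − 1.26 = 0.791.

0.791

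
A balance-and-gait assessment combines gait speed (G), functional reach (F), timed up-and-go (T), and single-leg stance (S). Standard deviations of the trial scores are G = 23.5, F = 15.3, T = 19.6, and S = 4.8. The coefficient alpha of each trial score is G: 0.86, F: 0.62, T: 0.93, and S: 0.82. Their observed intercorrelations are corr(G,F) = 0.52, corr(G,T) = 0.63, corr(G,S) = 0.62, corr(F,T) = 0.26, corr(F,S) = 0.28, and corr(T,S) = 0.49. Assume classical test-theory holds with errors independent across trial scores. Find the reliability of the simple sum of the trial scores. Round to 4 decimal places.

Var(G+F+T+S) = 23.5² + 15.3² + 19.6² + 4.8² + 2·[23.5·15.3·0.52 + 23.5·19.6·0.63 + 23.5·4.8·0.62 + 15.3·19.6·0.26 + 15.3·4.8·0.28 + 19.6·4.8·0.49] = 1193.54 + 1383.42 = 2576.96.
With uncorrelated errors the cross-covariances are all true-score covariance, so they carry over unchanged; only the diagonal terms shrink to ρᵢσᵢ².
True-score variance = [23.5²·0.86 + 15.3²·0.62 + 19.6²·0.93 + 4.8²·0.82] + 1383.42 = 996.232 + 1383.42 = 2379.65.
Reliability = 2379.65 / 2576.96 = 0.9234.

0.9234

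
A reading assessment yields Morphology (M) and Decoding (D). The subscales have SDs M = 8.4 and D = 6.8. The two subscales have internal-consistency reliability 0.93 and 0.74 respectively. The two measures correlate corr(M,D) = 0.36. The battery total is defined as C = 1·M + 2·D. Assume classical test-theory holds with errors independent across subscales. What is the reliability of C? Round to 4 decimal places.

Var(C) = 8.4² + 2²·6.8² + 2·[2·8.4·6.8·0.36] = 255.52 + 82.2528 = 337.773.
Because errors are independent across components, Cov(Tᵢ,Tⱼ) = Cov(Xᵢ,Xⱼ); the off-diagonal part of the true-score variance is the same as above.
True-score variance = [8.4²·0.93 + 2²·6.8²·0.74] + 82.2528 = 202.491 + 82.2528 = 284.744.
Reliability = 284.744 / 337.773 = 0.8430.

0.8430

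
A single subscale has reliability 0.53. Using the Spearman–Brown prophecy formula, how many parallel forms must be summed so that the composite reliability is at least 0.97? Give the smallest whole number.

29

k ≥ ρ*(1−ρ₁)/(ρ₁(1−ρ*)) = 0.97·0.47 / (0.53·0.03) = 28.673.
Smallest integer k = 29.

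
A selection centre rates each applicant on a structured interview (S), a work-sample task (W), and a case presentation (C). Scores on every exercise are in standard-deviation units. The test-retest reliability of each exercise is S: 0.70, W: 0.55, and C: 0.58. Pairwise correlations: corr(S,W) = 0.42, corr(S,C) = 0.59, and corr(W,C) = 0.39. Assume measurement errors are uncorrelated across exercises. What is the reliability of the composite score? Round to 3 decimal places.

Var(S+W+C) = 3 + 2·[0.42 + 0.59 + 0.39] = 3 + 2.8 = 5.8.
With uncorrelated errors the cross-covariances are all true-score covariance, so they carry over unchanged; only the diagonal terms shrink to ρᵢσᵢ².
True-score variance = [0.70 + 0.55 + 0.58] + 2.8 = 1.83 + 2.8 = 4.63.
Reliability = 4.63 / 5.8 = 0.798.

0.798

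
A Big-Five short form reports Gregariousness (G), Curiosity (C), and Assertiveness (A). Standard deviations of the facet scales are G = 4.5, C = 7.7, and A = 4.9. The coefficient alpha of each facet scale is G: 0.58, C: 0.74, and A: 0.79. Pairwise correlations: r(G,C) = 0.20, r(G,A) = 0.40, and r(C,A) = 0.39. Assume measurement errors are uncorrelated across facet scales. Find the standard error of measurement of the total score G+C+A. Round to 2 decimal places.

5.38

Var(total) = 103.55 + 60.9294 = 164.479.
True-score variance = 74.5875 + 60.9294 = 135.517, so reliability = 0.8239.
Error variance = 164.479 − 135.517 = 28.9625; SEM = √28.9625 = 5.38.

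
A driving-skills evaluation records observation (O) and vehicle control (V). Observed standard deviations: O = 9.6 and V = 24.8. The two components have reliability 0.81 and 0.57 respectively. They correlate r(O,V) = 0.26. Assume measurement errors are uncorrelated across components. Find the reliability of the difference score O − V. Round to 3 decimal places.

0.517

Var(O−V) = 9.6² + 24.8² − 2·9.6·24.8·0.26 = 707.2 − 123.802 = 583.398.
Under uncorrelated errors the observed covariances equal the true-score covariances, so only the own-variance terms attenuate.
True-score variance = [9.6²·0.81 + 24.8²·0.57] − 123.802 = 425.222 − 123.802 = 301.421.
Reliability = 301.421 / 583.398 = 0.517.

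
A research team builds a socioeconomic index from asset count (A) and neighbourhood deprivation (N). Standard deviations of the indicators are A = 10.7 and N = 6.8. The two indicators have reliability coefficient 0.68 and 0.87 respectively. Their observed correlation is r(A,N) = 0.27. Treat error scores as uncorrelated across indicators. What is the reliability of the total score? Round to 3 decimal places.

0.787

Var(A+N) = 10.7² + 6.8² + 2·[10.7·6.8·0.27] = 160.73 + 39.2904 = 200.02.
With uncorrelated errors the cross-covariances are all true-score covariance, so they carry over unchanged; only the diagonal terms shrink to ρᵢσᵢ².
True-score variance = [10.7²·0.68 + 6.8²·0.87] + 39.2904 = 118.082 + 39.2904 = 157.372.
Reliability = 157.372 / 200.02 = 0.787.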